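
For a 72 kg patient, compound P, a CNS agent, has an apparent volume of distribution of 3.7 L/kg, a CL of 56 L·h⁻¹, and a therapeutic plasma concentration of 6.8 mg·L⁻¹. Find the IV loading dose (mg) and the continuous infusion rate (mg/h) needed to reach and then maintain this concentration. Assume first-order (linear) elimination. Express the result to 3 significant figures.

(a) 1810 mg; (b) 381 mg/h

Total Vd = 3.7 × 72 = 266.4 L
LD = Vd · C_target = 266.4 × 6.8 = 1812 mg
Maintenance: replace elimination → rate = CL × Css = 56.00 × 6.8 = 380.8 mg/h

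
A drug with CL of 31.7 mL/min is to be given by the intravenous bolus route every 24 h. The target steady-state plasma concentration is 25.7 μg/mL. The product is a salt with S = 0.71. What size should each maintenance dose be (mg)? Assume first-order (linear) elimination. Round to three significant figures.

1650 mg

CL = 31.7 mL/min × 60/1000 = 1.902 L/h
At steady state, dose per interval replaces the amount cleared in that interval: S·D/τ = CL·Css.
D = CL × Css × τ / S = 1.902 × 25.7 × 24 / 0.71 = 1652 mg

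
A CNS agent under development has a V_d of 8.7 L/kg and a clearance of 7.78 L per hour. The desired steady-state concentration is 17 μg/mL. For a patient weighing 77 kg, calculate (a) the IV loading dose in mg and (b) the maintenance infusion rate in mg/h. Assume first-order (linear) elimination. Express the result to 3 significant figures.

Vd(total) = 77 kg × 8.7 L/kg = 669.9 L
Loading: fill Vd to C_target → 669.9 L × 17 mg/L = 11390 mg
Infusion rate = 7.780 L/h × 17 mg/L = 132.3 mg/h

(a) 11400 mg; (b) 132 mg/h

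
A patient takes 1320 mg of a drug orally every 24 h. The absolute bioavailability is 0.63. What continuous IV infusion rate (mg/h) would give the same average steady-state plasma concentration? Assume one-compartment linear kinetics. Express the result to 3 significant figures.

34.7 mg/h

Equivalent systemic input: infusion rate = F·D/τ.
Rate = 0.63 × 1320 / 24 = 34.65 mg/h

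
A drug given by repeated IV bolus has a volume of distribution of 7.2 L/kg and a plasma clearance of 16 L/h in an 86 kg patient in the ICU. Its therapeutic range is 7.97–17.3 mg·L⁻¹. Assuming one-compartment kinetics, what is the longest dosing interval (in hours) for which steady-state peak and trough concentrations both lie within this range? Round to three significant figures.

30.0 h

Total Vd = 7.2 × 86 = 619.2 L
k = CL / Vd = 16.00 / 619.2 = 0.02584 h⁻¹
Between IV bolus doses, concentration decays as C = C₀·e^(−kτ), so C_peak/C_trough = e^(kτ).
τ_max = ln(C_peak/C_trough) / k = ln(17.3/7.97) / 0.02584 = 0.7750 / 0.02584 = 29.99 h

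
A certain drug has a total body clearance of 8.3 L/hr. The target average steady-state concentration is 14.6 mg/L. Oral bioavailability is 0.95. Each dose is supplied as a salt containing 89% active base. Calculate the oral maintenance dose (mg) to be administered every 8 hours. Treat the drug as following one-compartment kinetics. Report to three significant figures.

1150 mg

D = CL × Css × τ / F / S = 8.300 × 14.6 × 8 / 0.95 / 0.89 = 1147 mg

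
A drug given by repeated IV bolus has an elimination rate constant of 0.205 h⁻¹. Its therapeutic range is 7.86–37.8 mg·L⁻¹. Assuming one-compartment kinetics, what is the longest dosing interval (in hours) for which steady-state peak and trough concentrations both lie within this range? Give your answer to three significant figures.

7.66 h

Between IV bolus doses, concentration decays as C = C₀·e^(−kτ), so C_peak/C_trough = e^(kτ).
τ_max = ln(C_peak/C_trough) / k = ln(37.8/7.86) / 0.2050 = 1.571 / 0.2050 = 7.663 h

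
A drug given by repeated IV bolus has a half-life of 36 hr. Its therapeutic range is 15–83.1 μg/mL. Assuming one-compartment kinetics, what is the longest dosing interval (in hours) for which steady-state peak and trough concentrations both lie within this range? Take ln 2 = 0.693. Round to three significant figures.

88.9 h

k = 0.693 / t½ = 0.693 / 36 = 0.01925 h⁻¹
Between IV bolus doses, concentration decays as C = C₀·e^(−kτ), so C_peak/C_trough = e^(kτ).
τ_max = ln(C_peak/C_trough) / k = ln(83.1/15) / 0.01925 = 1.712 / 0.01925 = 88.94 h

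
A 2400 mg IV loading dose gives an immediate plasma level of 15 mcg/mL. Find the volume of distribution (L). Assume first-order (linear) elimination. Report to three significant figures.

Immediately after an IV bolus, C₀ = Dose / Vd, so Vd = Dose / C₀.
Vd = 2400 / 15 = 160.0 L

160 L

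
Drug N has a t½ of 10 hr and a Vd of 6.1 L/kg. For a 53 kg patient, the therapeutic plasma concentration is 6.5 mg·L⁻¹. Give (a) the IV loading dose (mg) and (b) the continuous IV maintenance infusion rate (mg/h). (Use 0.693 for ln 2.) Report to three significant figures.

Total Vd = 6.1 × 53 = 323.3 L
LD = Vd × C = 323.3 × 6.5 = 2101 mg
CL = 0.693 × Vd / t½ = 0.693 × 323.3 / 10 = 22.40 L/h
Infusion rate = CL × Css = 22.40 × 6.5 = 145.6 mg/h

(a) 2100 mg; (b) 146 mg/h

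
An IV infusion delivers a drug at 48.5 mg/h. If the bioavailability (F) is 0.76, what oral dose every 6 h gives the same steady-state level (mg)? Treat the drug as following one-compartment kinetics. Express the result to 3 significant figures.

To maintain the same Css, the systemic dosing rate must be unchanged: F·D/τ = infusion rate.
D = rate × τ / F = 48.5 × 6 / 0.76 = 382.9 mg

383 mg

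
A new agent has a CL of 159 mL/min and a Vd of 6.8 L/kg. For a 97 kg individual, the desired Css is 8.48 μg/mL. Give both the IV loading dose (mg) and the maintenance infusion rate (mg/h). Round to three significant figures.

Total Vd = 6.8 × 97 = 659.6 L
LD = Vd · C_target = 659.6 × 8.48 = 5593 mg
Convert clearance: 159 mL/min × 60 min/h ÷ 1000 mL/L = 9.540 L/h
Maintenance infusion rate = CL × Css = 9.540 × 8.48 = 80.90 mg/h

(a) 5590 mg; (b) 80.9 mg/h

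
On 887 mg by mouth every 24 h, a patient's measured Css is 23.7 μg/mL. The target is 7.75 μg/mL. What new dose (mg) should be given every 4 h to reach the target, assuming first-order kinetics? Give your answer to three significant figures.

For first-order elimination, Css ∝ F·D/(CL·τ); F and CL are unchanged, so Css ∝ D/τ.
D₂ = D₁ × (Css,target / Css,current) × (τ₂/τ₁) = 887 × (7.75/23.7) × (4/24) = 48.34 mg

48.3 mg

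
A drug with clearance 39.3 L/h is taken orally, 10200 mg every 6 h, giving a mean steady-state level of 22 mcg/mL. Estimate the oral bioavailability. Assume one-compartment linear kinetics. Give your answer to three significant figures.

F·D/τ = CL·Css at steady state → F = CL·Css·τ / D.
F = 39.3 × 22 × 6 / 10200 = 0.509

0.509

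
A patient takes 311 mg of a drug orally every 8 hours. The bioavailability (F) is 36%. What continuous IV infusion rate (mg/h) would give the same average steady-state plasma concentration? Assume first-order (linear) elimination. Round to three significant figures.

Equivalent systemic input: infusion rate = F·D/τ.
Rate = 0.36 × 311 / 8 = 14.00 mg/h

14.0 mg/h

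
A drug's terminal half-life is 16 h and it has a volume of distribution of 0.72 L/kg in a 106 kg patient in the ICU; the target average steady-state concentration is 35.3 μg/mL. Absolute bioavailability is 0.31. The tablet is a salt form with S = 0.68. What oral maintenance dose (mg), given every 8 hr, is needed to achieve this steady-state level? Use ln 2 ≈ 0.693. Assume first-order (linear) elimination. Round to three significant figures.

Vd(total) = 106 kg × 0.72 L/kg = 76.32 L
CL = ln 2 · Vd / t½ = 0.693 × 76.32 / 16 = 3.306 L/h
D = CL × Css × τ / F / S = 3.306 × 35.3 × 8 / 0.31 / 0.68 = 4429 mg

4430 mg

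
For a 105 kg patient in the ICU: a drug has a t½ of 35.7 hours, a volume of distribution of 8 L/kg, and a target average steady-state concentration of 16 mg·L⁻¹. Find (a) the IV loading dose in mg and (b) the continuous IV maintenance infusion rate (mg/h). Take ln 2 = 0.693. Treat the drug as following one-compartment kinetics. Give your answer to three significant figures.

(a) 13400 mg; (b) 261 mg/h

Total Vd = 8 × 105 = 840.0 L
LD = Vd × C = 840.0 × 16 = 13440 mg
CL = 0.693 × Vd / t½ = 0.693 × 840.0 / 35.7 = 16.31 L/h
Infusion rate = CL × Css = 16.31 × 16 = 261.0 mg/h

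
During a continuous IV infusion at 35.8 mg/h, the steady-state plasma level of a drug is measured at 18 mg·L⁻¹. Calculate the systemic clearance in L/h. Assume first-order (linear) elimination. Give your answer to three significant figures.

At steady state, infusion rate = CL × Css, so CL = rate / Css.
CL = 35.8 / 18 = 1.989 L/h

1.99 L/h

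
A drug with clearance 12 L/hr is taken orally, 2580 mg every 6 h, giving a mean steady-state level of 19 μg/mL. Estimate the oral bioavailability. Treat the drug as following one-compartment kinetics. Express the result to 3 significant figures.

F·D/τ = CL·Css at steady state → F = CL·Css·τ / D.
F = 12 × 19 × 6 / 2580 = 0.530

0.530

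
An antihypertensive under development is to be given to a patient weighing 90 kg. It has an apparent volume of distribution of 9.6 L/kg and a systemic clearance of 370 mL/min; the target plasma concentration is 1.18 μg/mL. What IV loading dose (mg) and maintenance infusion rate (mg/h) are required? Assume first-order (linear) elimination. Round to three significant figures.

Vd(total) = 90 kg × 9.6 L/kg = 864.0 L
Loading dose = Vd × C = 864.0 × 1.18 = 1020 mg
Convert clearance: 370 mL/min × 60 min/h ÷ 1000 mL/L = 22.20 L/h
Maintenance: replace elimination → rate = CL × Css = 22.20 × 1.18 = 26.20 mg/h

(a) 1020 mg; (b) 26.2 mg/h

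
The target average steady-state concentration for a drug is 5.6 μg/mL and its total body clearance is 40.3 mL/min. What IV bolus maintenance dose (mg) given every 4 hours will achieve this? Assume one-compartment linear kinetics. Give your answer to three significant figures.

54.2 mg

Convert clearance: 40.3 mL/min × 60 min/h ÷ 1000 mL/L = 2.418 L/h
D = CL × Css × τ = 2.418 × 5.6 × 4 = 54.16 mg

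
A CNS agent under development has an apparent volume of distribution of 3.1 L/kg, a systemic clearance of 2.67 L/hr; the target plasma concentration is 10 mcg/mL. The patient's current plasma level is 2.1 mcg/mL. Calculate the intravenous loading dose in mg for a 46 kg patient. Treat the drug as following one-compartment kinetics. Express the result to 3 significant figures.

1130 mg

Total Vd = 3.1 × 46 = 142.6 L
Loading dose depends on Vd (not clearance): it fills the distribution volume.
Concentration deficit ΔC = 10 − 2.1 = 7.900 mg/L
LD = Vd × ΔC = 142.6 × 7.900 = 1127 mg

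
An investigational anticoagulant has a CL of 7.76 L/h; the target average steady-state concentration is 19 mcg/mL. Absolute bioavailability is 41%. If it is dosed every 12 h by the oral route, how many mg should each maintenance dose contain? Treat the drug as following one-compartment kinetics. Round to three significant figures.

4320 mg

At steady state, dose per interval replaces the amount cleared in that interval: F·D/τ = CL·Css.
D = CL × Css × τ / F = 7.760 × 19 × 12 / 0.41 = 4315 mg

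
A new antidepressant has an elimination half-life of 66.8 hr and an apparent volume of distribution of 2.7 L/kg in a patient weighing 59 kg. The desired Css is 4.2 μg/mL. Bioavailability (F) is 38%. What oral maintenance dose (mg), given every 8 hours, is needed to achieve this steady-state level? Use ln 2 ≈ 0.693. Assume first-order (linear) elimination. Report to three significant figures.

Vd(total) = 59 kg × 2.7 L/kg = 159.3 L
CL = 0.693 × Vd / t½ = 0.693 × 159.3 / 66.8 = 1.653 L/h
D = CL × Css × τ / F = 1.653 × 4.2 × 8 / 0.38 = 146.2 mg

146 mg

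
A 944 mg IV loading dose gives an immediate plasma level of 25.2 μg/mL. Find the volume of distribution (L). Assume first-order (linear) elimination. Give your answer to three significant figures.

37.5 L

Immediately after an IV bolus, C₀ = Dose / Vd, so Vd = Dose / C₀.
Vd = 944 / 25.2 = 37.46 L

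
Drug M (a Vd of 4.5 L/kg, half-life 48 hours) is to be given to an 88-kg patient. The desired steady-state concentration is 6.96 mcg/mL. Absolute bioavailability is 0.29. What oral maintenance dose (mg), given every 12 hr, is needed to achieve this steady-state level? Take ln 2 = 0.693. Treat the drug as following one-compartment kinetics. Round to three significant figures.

1650 mg

Total Vd = 4.5 × 88 = 396.0 L
k = 0.693/48 = 0.01444 h⁻¹, so CL = k·Vd = 0.01444 × 396.0 = 5.718 L/h
D = CL × Css × τ / F = 5.718 × 6.96 × 12 / 0.29 = 1647 mg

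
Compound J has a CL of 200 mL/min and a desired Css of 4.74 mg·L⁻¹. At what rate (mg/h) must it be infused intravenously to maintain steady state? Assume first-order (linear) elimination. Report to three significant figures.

56.9 mg/h

Convert clearance: 200 mL/min × 60 min/h ÷ 1000 mL/L = 12.00 L/h
R₀ = 12.00 × 4.74 = 56.88 mg/h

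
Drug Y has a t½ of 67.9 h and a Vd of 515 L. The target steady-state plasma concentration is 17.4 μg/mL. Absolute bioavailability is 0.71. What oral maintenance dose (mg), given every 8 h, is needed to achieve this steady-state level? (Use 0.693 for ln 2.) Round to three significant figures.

k = 0.693/67.9 = 0.01021 h⁻¹, so CL = k·Vd = 0.01021 × 515.0 = 5.258 L/h
D = CL × Css × τ / F = 5.258 × 17.4 × 8 / 0.71 = 1031 mg

1030 mg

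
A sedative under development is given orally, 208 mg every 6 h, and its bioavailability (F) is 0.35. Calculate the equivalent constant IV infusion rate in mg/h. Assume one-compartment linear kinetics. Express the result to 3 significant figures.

Equivalent systemic input: infusion rate = F·D/τ.
Rate = 0.35 × 208 / 6 = 12.13 mg/h

12.1 mg/h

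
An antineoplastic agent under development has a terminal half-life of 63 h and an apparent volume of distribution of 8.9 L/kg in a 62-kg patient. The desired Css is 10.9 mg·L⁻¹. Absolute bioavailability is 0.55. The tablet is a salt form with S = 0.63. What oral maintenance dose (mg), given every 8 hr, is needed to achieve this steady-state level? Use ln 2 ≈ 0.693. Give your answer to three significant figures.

1530 mg

Total Vd = 8.9 × 62 = 551.8 L
CL = 0.693 × Vd / t½ = 0.693 × 551.8 / 63 = 6.070 L/h
D = CL × Css × τ / F / S = 6.070 × 10.9 × 8 / 0.55 / 0.63 = 1528 mg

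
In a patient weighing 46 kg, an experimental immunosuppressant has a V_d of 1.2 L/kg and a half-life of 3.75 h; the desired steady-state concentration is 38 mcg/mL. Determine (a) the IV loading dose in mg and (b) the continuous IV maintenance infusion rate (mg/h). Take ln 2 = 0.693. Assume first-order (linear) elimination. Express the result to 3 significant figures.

Total Vd = 1.2 × 46 = 55.20 L
LD = Vd × C = 55.20 × 38 = 2098 mg
CL = 0.693 × Vd / t½ = 0.693 × 55.20 / 3.75 = 10.20 L/h
Infusion rate = CL × Css = 10.20 × 38 = 387.6 mg/h

(a) 2100 mg; (b) 388 mg/h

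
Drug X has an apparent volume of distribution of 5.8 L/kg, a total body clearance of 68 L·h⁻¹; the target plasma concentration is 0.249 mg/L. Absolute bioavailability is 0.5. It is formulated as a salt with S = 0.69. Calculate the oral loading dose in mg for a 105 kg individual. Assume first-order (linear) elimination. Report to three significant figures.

Total Vd = 5.8 × 105 = 609.0 L
Loading dose depends on Vd (not clearance): it fills the distribution volume.
LD = Vd × C / F / S = 609.0 × 0.2490 / 0.5 / 0.69 = 439.5 mg

440 mg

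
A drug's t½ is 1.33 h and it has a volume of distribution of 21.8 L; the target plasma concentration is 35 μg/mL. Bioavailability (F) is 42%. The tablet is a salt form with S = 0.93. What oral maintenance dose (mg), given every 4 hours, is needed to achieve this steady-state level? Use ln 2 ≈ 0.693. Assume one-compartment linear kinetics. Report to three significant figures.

k = 0.693/1.33 = 0.5211 h⁻¹, so CL = k·Vd = 0.5211 × 21.80 = 11.36 L/h
D = CL × Css × τ / F / S = 11.36 × 35 × 4 / 0.42 / 0.93 = 4072 mg

4070 mg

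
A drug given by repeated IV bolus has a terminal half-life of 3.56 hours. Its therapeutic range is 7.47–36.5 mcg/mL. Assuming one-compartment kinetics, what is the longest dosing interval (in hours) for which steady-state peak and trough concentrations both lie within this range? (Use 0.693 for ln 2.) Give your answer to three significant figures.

8.15 h

k = 0.693 / t½ = 0.693 / 3.56 = 0.1947 h⁻¹
Between IV bolus doses, concentration decays as C = C₀·e^(−kτ), so C_peak/C_trough = e^(kτ).
τ_max = ln(C_peak/C_trough) / k = ln(36.5/7.47) / 0.1947 = 1.586 / 0.1947 = 8.146 h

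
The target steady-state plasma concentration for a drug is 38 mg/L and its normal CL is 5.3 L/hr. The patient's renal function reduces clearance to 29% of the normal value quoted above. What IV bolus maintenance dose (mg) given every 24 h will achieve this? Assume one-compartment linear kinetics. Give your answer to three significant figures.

Patient clearance = 0.29 × 5.300 = 1.537 L/h
At steady state, dose per interval replaces the amount cleared in that interval: D/τ = CL·Css.
D = CL × Css × τ = 1.537 × 38 × 24 = 1402 mg

1400 mg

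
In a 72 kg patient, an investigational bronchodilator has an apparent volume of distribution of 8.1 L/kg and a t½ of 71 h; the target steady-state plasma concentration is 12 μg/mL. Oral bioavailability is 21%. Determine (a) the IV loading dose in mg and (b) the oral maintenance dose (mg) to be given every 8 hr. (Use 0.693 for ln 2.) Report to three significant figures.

(a) 7000 mg; (b) 2600 mg

Total Vd = 8.1 × 72 = 583.2 L
LD = Vd × C = 583.2 × 12 = 6998 mg
CL = 0.693 × Vd / t½ = 0.693 × 583.2 / 71 = 5.692 L/h
D = CL × Css × τ / F = 5.692 × 12 × 8 / 0.21 = 2602 mg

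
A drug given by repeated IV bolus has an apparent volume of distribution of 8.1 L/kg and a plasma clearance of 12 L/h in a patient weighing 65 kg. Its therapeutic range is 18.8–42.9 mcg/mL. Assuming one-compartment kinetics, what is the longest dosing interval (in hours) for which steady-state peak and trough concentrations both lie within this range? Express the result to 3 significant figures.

Vd(total) = 65 kg × 8.1 L/kg = 526.5 L
k = CL / Vd = 12.00 / 526.5 = 0.02279 h⁻¹
Between IV bolus doses, concentration decays as C = C₀·e^(−kτ), so C_peak/C_trough = e^(kτ).
τ_max = ln(C_peak/C_trough) / k = ln(42.9/18.8) / 0.02279 = 0.8250 / 0.02279 = 36.20 h

36.2 h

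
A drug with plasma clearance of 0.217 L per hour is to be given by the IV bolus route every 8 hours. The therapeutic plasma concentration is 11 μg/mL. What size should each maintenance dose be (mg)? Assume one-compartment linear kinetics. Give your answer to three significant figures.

19.1 mg

At steady state, dose per interval replaces the amount cleared in that interval: D/τ = CL·Css.
D = CL × Css × τ = 0.2170 × 11 × 8 = 19.10 mg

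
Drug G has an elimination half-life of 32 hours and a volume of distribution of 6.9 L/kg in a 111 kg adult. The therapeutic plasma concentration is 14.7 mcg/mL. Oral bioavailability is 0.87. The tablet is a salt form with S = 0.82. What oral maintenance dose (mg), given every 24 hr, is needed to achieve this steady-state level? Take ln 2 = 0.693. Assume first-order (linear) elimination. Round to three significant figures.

Total Vd = 6.9 × 111 = 765.9 L
CL = ln 2 · Vd / t½ = 0.693 × 765.9 / 32 = 16.59 L/h
D = CL × Css × τ / F / S = 16.59 × 14.7 × 24 / 0.87 / 0.82 = 8204 mg

8200 mg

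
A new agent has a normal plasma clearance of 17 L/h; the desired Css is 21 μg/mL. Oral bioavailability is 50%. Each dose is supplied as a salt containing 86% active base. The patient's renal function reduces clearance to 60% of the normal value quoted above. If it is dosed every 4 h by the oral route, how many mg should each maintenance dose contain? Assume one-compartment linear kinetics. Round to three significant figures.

Patient clearance = 0.6 × 17.00 = 10.20 L/h
D = CL × Css × τ / F / S = 10.20 × 21 × 4 / 0.5 / 0.86 = 1993 mg

1990 mg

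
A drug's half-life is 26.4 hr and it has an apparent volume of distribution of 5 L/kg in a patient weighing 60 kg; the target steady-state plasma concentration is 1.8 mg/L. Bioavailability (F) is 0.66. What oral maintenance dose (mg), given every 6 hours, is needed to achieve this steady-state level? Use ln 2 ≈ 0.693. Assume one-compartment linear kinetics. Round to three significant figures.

129 mg

Total Vd = 5 × 60 = 300.0 L
CL = 0.693 × Vd / t½ = 0.693 × 300.0 / 26.4 = 7.875 L/h
D = CL × Css × τ / F = 7.875 × 1.8 × 6 / 0.66 = 128.9 mg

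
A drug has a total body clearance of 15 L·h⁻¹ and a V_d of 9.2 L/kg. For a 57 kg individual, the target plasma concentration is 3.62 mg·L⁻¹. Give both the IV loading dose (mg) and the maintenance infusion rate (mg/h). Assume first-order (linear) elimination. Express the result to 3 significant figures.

(a) 1900 mg; (b) 54.3 mg/h

Vd = 9.2 L/kg × 57 kg = 524.4 L
Loading: fill Vd to C_target → 524.4 L × 3.62 mg/L = 1898 mg
Maintenance infusion rate = CL × Css = 15.00 × 3.62 = 54.30 mg/h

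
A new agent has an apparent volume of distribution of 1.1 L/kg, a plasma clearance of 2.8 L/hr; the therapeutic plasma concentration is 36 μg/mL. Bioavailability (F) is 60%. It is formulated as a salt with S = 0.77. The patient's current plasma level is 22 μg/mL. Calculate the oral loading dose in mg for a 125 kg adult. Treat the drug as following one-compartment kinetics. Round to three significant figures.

4170 mg

Vd(total) = 125 kg × 1.1 L/kg = 137.5 L
Loading dose depends on Vd (not clearance): it fills the distribution volume.
Concentration deficit ΔC = 36 − 22 = 14.00 mg/L
LD = Vd × ΔC / F / S = 137.5 × 14.00 / 0.6 / 0.77 = 4167 mg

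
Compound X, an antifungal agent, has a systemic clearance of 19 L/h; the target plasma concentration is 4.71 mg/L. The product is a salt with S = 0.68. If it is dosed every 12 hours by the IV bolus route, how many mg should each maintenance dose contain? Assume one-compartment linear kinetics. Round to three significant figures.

D = CL × Css × τ / S = 19.00 × 4.71 × 12 / 0.68 = 1579 mg

1580 mg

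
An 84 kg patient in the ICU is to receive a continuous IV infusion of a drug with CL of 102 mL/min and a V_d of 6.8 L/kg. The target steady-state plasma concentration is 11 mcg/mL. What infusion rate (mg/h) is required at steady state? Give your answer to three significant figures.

Convert clearance: 102 mL/min × 60 min/h ÷ 1000 mL/L = 6.120 L/h
Infusion rate = CL · Css = 6.120 L/h × 11 mg/L = 67.32 mg/h

67.3 mg/h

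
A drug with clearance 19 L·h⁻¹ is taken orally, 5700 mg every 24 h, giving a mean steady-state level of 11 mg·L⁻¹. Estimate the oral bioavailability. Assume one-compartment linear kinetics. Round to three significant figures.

F·D/τ = CL·Css at steady state → F = CL·Css·τ / D.
F = 19 × 11 × 24 / 5700 = 0.880

0.880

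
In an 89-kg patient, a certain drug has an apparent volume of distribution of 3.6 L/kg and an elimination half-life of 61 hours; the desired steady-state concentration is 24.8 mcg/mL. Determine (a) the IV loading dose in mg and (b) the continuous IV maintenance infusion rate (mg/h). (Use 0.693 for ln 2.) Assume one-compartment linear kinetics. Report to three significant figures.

Vd(total) = 89 kg × 3.6 L/kg = 320.4 L
LD = Vd × C = 320.4 × 24.8 = 7946 mg
CL = 0.693 × Vd / t½ = 0.693 × 320.4 / 61 = 3.640 L/h
Infusion rate = CL × Css = 3.640 × 24.8 = 90.27 mg/h

(a) 7950 mg; (b) 90.3 mg/h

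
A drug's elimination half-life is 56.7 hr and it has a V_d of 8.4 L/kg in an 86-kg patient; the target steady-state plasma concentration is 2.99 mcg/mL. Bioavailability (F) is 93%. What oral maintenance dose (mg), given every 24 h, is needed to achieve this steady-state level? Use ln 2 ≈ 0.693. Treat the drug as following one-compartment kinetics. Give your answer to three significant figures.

681 mg

Total Vd = 8.4 × 86 = 722.4 L
CL = ln 2 · Vd / t½ = 0.693 × 722.4 / 56.7 = 8.829 L/h
D = CL × Css × τ / F = 8.829 × 2.99 × 24 / 0.93 = 681.3 mg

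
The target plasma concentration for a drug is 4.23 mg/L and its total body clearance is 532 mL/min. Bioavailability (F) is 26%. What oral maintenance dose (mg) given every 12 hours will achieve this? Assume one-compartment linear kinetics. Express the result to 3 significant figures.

CL = 532 mL/min = 532 × 0.06 = 31.92 L/h
D = CL × Css × τ / F = 31.92 × 4.23 × 12 / 0.26 = 6232 mg

6230 mg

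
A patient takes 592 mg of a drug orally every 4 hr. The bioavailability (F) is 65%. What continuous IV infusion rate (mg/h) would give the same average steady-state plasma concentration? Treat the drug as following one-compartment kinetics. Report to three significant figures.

Equivalent systemic input: infusion rate = F·D/τ.
Rate = 0.65 × 592 / 4 = 96.20 mg/h

96.2 mg/h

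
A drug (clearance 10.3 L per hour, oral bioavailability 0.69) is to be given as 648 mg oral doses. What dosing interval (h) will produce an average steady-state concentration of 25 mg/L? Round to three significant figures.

1.74 h

F·D/τ = CL·Css → τ = F·D / (CL·Css).
τ = 0.69 × 648 / (10.3 × 25) = 1.736 h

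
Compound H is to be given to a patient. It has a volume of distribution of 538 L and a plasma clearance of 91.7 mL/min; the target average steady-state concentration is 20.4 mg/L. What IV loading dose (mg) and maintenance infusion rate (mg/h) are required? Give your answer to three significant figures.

(a) 11000 mg; (b) 112 mg/h

Loading: fill Vd to C_target → 538.0 L × 20.4 mg/L = 10980 mg
CL = 91.7 mL/min × 60/1000 = 5.502 L/h
Infusion rate = 5.502 L/h × 20.4 mg/L = 112.2 mg/h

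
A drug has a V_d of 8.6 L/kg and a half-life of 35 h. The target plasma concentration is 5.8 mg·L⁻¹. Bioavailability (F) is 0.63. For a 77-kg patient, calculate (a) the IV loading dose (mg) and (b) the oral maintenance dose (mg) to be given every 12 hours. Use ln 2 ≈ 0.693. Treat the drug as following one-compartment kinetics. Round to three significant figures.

(a) 3840 mg; (b) 1450 mg

Vd(total) = 77 kg × 8.6 L/kg = 662.2 L
LD = Vd × C = 662.2 × 5.8 = 3841 mg
CL = 0.693 × Vd / t½ = 0.693 × 662.2 / 35 = 13.11 L/h
D = CL × Css × τ / F = 13.11 × 5.8 × 12 / 0.63 = 1448 mg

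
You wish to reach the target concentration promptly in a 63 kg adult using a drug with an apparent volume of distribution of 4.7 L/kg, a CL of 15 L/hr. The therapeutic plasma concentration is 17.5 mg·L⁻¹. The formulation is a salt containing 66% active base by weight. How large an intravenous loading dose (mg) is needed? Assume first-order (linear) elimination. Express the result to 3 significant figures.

7850 mg

Vd = 4.7 L/kg × 63 kg = 296.1 L
LD = Vd × C / S = 296.1 × 17.50 / 0.66 = 7851 mg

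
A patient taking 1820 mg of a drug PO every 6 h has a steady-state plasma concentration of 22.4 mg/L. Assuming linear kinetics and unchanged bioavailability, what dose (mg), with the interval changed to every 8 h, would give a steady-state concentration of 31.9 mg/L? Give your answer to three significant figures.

3460 mg

With linear kinetics, Css is proportional to dose rate (D/τ) at fixed clearance.
D₂ = D₁ × (Css,target / Css,current) × (τ₂/τ₁) = 1820 × (31.9/22.4) × (8/6) = 3456 mg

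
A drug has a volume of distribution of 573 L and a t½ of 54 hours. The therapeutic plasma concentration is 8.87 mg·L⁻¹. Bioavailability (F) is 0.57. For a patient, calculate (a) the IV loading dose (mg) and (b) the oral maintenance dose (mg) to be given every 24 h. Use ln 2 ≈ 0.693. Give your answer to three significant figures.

(a) 5080 mg; (b) 2750 mg

LD = Vd × C = 573.0 × 8.87 = 5083 mg
CL = 0.693 × Vd / t½ = 0.693 × 573.0 / 54 = 7.354 L/h
D = CL × Css × τ / F = 7.354 × 8.87 × 24 / 0.57 = 2747 mg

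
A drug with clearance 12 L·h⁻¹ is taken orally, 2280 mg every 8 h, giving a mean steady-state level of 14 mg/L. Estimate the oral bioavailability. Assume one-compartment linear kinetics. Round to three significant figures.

0.589

F·D/τ = CL·Css at steady state → F = CL·Css·τ / D.
F = 12 × 14 × 8 / 2280 = 0.589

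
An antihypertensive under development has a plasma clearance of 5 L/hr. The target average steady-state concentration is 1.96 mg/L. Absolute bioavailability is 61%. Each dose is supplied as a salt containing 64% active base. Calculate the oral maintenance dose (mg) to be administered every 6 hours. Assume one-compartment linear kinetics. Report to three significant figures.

151 mg

D = CL × Css × τ / F / S = 5.000 × 1.96 × 6 / 0.61 / 0.64 = 150.6 mg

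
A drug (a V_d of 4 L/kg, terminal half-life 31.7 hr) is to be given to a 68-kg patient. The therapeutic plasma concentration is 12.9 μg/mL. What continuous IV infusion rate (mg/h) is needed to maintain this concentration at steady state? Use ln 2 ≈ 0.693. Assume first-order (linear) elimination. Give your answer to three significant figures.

Total Vd = 4 × 68 = 272.0 L
CL = 0.693 × Vd / t½ = 0.693 × 272.0 / 31.7 = 5.946 L/h
Infusion rate = CL × Css = 5.946 × 12.9 = 76.70 mg/h

76.7 mg/h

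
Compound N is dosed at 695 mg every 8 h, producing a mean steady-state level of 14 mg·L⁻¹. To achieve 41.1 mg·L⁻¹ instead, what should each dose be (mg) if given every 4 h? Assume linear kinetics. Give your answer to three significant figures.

With linear kinetics, Css is proportional to dose rate (D/τ) at fixed clearance.
D₂ = D₁ × (Css,target / Css,current) × (τ₂/τ₁) = 695 × (41.1/14) × (4/8) = 1020 mg

1020 mg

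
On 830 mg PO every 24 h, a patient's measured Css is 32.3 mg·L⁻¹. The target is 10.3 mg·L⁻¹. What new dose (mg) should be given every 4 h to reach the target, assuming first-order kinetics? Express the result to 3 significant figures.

44.1 mg

With linear kinetics, Css is proportional to dose rate (D/τ) at fixed clearance.
D₂ = D₁ × (Css,target / Css,current) × (τ₂/τ₁) = 830 × (10.3/32.3) × (4/24) = 44.11 mg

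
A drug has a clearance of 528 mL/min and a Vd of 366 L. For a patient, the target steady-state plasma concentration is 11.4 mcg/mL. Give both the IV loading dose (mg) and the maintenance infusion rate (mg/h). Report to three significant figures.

Loading: fill Vd to C_target → 366.0 L × 11.4 mg/L = 4172 mg
Convert clearance: 528 mL/min × 60 min/h ÷ 1000 mL/L = 31.68 L/h
Maintenance: replace elimination → rate = CL × Css = 31.68 × 11.4 = 361.2 mg/h

(a) 4170 mg; (b) 361 mg/h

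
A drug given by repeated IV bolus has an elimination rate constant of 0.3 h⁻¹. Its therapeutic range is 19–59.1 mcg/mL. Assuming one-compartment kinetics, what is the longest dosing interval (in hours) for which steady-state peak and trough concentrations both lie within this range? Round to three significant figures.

3.78 h

Between IV bolus doses, concentration decays as C = C₀·e^(−kτ), so C_peak/C_trough = e^(kτ).
τ_max = ln(C_peak/C_trough) / k = ln(59.1/19) / 0.3000 = 1.135 / 0.3000 = 3.783 h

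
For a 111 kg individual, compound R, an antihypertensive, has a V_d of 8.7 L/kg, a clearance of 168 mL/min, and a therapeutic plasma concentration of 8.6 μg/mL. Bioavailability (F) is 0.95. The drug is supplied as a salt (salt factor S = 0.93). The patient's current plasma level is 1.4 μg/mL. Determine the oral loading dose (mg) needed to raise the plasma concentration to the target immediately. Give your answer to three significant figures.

Total Vd = 8.7 × 111 = 965.7 L
Concentration deficit ΔC = 8.6 − 1.4 = 7.200 mg/L
LD = Vd × ΔC / F / S = 965.7 × 7.200 / 0.95 / 0.93 = 7870 mg

7870 mg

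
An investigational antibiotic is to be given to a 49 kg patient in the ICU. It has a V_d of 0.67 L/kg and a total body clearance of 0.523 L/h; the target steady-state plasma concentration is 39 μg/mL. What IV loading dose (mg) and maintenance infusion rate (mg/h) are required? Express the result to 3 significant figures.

(a) 1280 mg; (b) 20.4 mg/h

Total Vd = 0.67 × 49 = 32.83 L
Loading: fill Vd to C_target → 32.83 L × 39 mg/L = 1280 mg
Infusion rate = 0.5230 L/h × 39 mg/L = 20.40 mg/h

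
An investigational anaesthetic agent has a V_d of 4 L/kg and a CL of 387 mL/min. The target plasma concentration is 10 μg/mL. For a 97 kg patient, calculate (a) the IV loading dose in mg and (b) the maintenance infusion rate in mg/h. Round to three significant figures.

Vd(total) = 97 kg × 4 L/kg = 388.0 L
LD = Vd · C_target = 388.0 × 10 = 3880 mg
CL = 387 mL/min = 387 × 0.06 = 23.22 L/h
Maintenance infusion rate = CL × Css = 23.22 × 10 = 232.2 mg/h

(a) 3880 mg; (b) 232 mg/h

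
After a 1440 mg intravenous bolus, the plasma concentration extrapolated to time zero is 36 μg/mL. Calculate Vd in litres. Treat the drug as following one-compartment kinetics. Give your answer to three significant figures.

40.0 L

Immediately after an IV bolus, C₀ = Dose / Vd, so Vd = Dose / C₀.
Vd = 1440 / 36 = 40.00 L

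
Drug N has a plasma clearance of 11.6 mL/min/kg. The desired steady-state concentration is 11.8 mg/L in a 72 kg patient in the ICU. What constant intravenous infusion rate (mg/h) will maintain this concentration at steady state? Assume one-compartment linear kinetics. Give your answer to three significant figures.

591 mg/h

CL = 11.6 mL/min/kg × 72 kg = 835.2 mL/min = 835.2 × 60/1000 = 50.11 L/h
At steady state, infusion rate equals elimination rate: rate in = CL × Css.
Rate = CL × Css = 50.11 × 11.8 = 591.3 mg/h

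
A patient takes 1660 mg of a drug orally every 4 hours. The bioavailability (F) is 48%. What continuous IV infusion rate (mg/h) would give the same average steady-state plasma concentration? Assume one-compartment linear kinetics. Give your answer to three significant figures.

199 mg/h

Equivalent systemic input: infusion rate = F·D/τ.
Rate = 0.48 × 1660 / 4 = 199.2 mg/h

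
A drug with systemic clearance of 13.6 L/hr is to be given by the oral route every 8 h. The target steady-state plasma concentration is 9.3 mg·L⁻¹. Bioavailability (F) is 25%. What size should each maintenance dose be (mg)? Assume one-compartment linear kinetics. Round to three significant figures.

D = CL × Css × τ / F = 13.60 × 9.3 × 8 / 0.25 = 4047 mg

4050 mg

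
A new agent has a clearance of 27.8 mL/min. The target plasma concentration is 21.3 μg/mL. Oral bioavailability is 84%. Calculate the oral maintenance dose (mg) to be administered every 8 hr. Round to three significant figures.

338 mg

CL = 27.8 mL/min × 60/1000 = 1.668 L/h
D = CL × Css × τ / F = 1.668 × 21.3 × 8 / 0.84 = 338.4 mg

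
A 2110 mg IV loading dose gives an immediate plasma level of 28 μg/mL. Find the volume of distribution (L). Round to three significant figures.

75.4 L

Immediately after an IV bolus, C₀ = Dose / Vd, so Vd = Dose / C₀.
Vd = 2110 / 28 = 75.36 L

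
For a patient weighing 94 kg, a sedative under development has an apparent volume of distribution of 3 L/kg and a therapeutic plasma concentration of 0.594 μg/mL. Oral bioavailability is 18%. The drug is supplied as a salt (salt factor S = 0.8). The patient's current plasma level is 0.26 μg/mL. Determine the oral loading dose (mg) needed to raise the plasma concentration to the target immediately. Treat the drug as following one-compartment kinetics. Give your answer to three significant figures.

Vd(total) = 94 kg × 3 L/kg = 282.0 L
Concentration deficit ΔC = 0.594 − 0.26 = 0.3340 mg/L
LD = Vd × ΔC / F / S = 282.0 × 0.3340 / 0.18 / 0.8 = 654.1 mg

654 mg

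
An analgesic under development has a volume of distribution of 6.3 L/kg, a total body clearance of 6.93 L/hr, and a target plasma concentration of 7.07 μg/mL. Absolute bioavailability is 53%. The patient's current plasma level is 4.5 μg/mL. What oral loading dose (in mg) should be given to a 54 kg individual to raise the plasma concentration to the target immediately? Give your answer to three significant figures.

Total Vd = 6.3 × 54 = 340.2 L
Concentration deficit ΔC = 7.07 − 4.5 = 2.570 mg/L
LD = Vd × ΔC / F = 340.2 × 2.570 / 0.53 = 1650 mg

1650 mg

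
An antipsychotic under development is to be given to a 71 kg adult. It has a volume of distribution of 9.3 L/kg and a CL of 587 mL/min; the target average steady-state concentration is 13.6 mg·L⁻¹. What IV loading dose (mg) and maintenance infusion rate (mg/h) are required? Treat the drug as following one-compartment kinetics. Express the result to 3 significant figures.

Vd(total) = 71 kg × 9.3 L/kg = 660.3 L
LD = Vd · C_target = 660.3 × 13.6 = 8980 mg
Convert clearance: 587 mL/min × 60 min/h ÷ 1000 mL/L = 35.22 L/h
Maintenance: replace elimination → rate = CL × Css = 35.22 × 13.6 = 479.0 mg/h

(a) 8980 mg; (b) 479 mg/h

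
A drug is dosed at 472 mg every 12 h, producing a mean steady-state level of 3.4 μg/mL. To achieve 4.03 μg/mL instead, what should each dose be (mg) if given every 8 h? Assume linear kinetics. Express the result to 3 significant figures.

373 mg

For first-order elimination, Css ∝ F·D/(CL·τ); F and CL are unchanged, so Css ∝ D/τ.
D₂ = D₁ × (Css,target / Css,current) × (τ₂/τ₁) = 472 × (4.03/3.4) × (8/12) = 373.0 mg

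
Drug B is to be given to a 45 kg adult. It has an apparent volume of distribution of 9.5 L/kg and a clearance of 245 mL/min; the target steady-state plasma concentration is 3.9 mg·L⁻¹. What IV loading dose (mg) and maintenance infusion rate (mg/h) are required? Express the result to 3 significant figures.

(a) 1670 mg; (b) 57.3 mg/h

Vd = 9.5 L/kg × 45 kg = 427.5 L
Loading dose = Vd × C = 427.5 × 3.9 = 1667 mg
CL = 245 mL/min = 245 × 0.06 = 14.70 L/h
Infusion rate = 14.70 L/h × 3.9 mg/L = 57.33 mg/h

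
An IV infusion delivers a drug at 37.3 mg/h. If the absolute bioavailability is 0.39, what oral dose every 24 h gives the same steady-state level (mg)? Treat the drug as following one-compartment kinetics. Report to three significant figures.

To maintain the same Css, the systemic dosing rate must be unchanged: F·D/τ = infusion rate.
D = rate × τ / F = 37.3 × 24 / 0.39 = 2295 mg

2300 mg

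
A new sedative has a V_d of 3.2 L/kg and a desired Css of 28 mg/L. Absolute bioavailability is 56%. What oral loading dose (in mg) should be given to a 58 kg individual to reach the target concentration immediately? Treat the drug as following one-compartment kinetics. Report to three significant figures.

9280 mg

Total Vd = 3.2 × 58 = 185.6 L
LD = Vd × C / F = 185.6 × 28.00 / 0.56 = 9280 mg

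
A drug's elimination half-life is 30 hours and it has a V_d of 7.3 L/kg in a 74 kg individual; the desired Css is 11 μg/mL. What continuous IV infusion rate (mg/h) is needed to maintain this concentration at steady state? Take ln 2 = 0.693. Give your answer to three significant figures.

Total Vd = 7.3 × 74 = 540.2 L
CL = 0.693 × Vd / t½ = 0.693 × 540.2 / 30 = 12.48 L/h
Infusion rate = CL × Css = 12.48 × 11 = 137.3 mg/h

137 mg/h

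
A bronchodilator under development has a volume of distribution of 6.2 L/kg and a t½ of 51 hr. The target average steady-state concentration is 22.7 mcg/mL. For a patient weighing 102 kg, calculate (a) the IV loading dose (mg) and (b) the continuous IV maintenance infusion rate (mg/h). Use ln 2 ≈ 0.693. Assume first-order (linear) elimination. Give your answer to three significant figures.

(a) 14400 mg; (b) 195 mg/h

Vd = 6.2 L/kg × 102 kg = 632.4 L
LD = Vd × C = 632.4 × 22.7 = 14360 mg
CL = 0.693 × Vd / t½ = 0.693 × 632.4 / 51 = 8.593 L/h
Infusion rate = CL × Css = 8.593 × 22.7 = 195.1 mg/h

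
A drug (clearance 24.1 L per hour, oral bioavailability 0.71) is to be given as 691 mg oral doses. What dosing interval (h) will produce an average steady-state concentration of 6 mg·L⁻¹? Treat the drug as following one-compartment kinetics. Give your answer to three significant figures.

3.39 h

F·D/τ = CL·Css → τ = F·D / (CL·Css).
τ = 0.71 × 691 / (24.1 × 6) = 3.393 h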